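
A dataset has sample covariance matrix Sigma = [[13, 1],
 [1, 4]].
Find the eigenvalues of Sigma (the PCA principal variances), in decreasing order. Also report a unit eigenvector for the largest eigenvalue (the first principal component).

Step 1 — characteristic polynomial of 2×2 Sigma:
  det(Sigma - λI) = λ² - trace · λ + det = 0.
  trace = 13 + 4 = 17, det = 13·4 - (1)² = 51.
Step 2 — discriminant:
  Δ = trace² - 4·det = 289 - 204 = 85.
Step 3 — eigenvalues:
  λ = (trace ± √Δ)/2 = (17 ± 9.2195)/2,
  λ_1 = 13.1098,  λ_2 = 3.8902.

Step 4 — unit eigenvector for λ_1: solve (Sigma - λ_1 I)v = 0. First row:
  (13 - 13.1098)·v_x + (1)·v_y = 0, i.e. (-0.1098)·v_x + (1)·v_y = 0,
  so v ∝ (b, λ_1 - a) = (1, 0.1098) = u.
  ||u|| = √((1)² + (0.1098)²) = √(1.012) ≈ 1.006,
  v_1 = u/||u|| ≈ (0.994, 0.1091) (||v_1|| = 1).

λ_1 = 13.1098,  λ_2 = 3.8902;  v_1 ≈ (0.994, 0.1091)


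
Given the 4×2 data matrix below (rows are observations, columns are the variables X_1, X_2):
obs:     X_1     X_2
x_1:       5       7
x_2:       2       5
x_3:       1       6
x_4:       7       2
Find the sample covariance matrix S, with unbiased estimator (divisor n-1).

Step 1 — column means:
  mean(X_1) = (5 + 2 + 1 + 7) / 4 = 15/4 = 3.75
  mean(X_2) = (7 + 5 + 6 + 2) / 4 = 20/4 = 5

Step 2 — sample covariance S[i,j] = (1/(n-1)) · Σ_k (x_{k,i} - mean_i) · (x_{k,j} - mean_j), with n-1 = 3.
  S[X_1,X_1] = ((1.25)·(1.25) + (-1.75)·(-1.75) + (-2.75)·(-2.75) + (3.25)·(3.25)) / 3 = 22.75/3 = 7.5833
  S[X_1,X_2] = ((1.25)·(2) + (-1.75)·(0) + (-2.75)·(1) + (3.25)·(-3)) / 3 = -10/3 = -3.3333
  S[X_2,X_2] = ((2)·(2) + (0)·(0) + (1)·(1) + (-3)·(-3)) / 3 = 14/3 = 4.6667

S is symmetric (S[j,i] = S[i,j]). Assembling:

S = [[7.5833, -3.3333],
 [-3.3333, 4.6667]]


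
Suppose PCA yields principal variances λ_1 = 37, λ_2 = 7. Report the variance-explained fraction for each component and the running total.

Step 1 — total variance = trace(Sigma) = Σ λ_i = 37 + 7 = 44.

Step 2 — fraction explained by component i = λ_i / Σ λ:
  PC1: 37/44 = 0.8409
  PC2: 7/44 = 0.1591

Step 3 — cumulative fraction after k components = (λ_1 + ... + λ_k) / Σ λ:
  k = 1: 37/44 = 0.8409
  k = 2: (37 + 7)/44 = 44/44 = 1

Summary (fraction, with percent):

explained: PC1 0.8409 (84.09%), PC2 0.1591 (15.91%);  cumulative: 0.8409, 1


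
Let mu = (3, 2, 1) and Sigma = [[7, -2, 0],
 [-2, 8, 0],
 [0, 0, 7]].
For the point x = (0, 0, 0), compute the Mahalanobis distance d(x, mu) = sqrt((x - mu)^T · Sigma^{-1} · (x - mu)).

Step 1 — centre the observation: (x - mu) = (-3, -2, -1).

Step 2 — invert Sigma (cofactor / det for 3×3, or solve directly):
  Sigma^{-1} = [[0.1538, 0.0385, 0],
 [0.0385, 0.1346, 0],
 [0, 0, 0.1429]].

Step 3 — form the quadratic (x - mu)^T · Sigma^{-1} · (x - mu):
  Sigma^{-1} · (x - mu) = (-0.5385, -0.3846, -0.1429).
  (x - mu)^T · [Sigma^{-1} · (x - mu)] = (-3)·(-0.5385) + (-2)·(-0.3846) + (-1)·(-0.1429) = 2.5275.

Step 4 — take square root: d = √(2.5275) ≈ 1.5898.

d(x, mu) = √(2.5275) ≈ 1.5898


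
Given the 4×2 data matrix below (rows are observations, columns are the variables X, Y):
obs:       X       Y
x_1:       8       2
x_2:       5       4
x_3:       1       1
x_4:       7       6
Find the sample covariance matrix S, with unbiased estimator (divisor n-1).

Step 1 — column means:
  mean(X) = (8 + 5 + 1 + 7) / 4 = 21/4 = 5.25
  mean(Y) = (2 + 4 + 1 + 6) / 4 = 13/4 = 3.25

Step 2 — sample covariance S[i,j] = (1/(n-1)) · Σ_k (x_{k,i} - mean_i) · (x_{k,j} - mean_j), with n-1 = 3.
  S[X,X] = ((2.75)·(2.75) + (-0.25)·(-0.25) + (-4.25)·(-4.25) + (1.75)·(1.75)) / 3 = 28.75/3 = 9.5833
  S[X,Y] = ((2.75)·(-1.25) + (-0.25)·(0.75) + (-4.25)·(-2.25) + (1.75)·(2.75)) / 3 = 10.75/3 = 3.5833
  S[Y,Y] = ((-1.25)·(-1.25) + (0.75)·(0.75) + (-2.25)·(-2.25) + (2.75)·(2.75)) / 3 = 14.75/3 = 4.9167

S is symmetric (S[j,i] = S[i,j]). Assembling:

S = [[9.5833, 3.5833],
 [3.5833, 4.9167]]


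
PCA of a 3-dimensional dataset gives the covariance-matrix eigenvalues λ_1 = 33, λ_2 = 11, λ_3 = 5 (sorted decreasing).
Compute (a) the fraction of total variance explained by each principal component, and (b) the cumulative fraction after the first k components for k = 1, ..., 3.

Step 1 — total variance = trace(Sigma) = Σ λ_i = 33 + 11 + 5 = 49.

Step 2 — fraction explained by component i = λ_i / Σ λ:
  PC1: 33/49 = 0.6735
  PC2: 11/49 = 0.2245
  PC3: 5/49 = 0.102

Step 3 — cumulative fraction after k components = (λ_1 + ... + λ_k) / Σ λ:
  k = 1: 33/49 = 0.6735
  k = 2: (33 + 11)/49 = 44/49 = 0.898
  k = 3: (33 + 11 + 5)/49 = 49/49 = 1

Summary (fraction, with percent):

explained: PC1 0.6735 (67.35%), PC2 0.2245 (22.45%), PC3 0.102 (10.2%);  cumulative: 0.6735, 0.898, 1


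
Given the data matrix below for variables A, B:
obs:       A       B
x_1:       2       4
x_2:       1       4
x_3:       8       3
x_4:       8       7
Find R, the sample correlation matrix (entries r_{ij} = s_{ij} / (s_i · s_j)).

Step 1 — column means:
  mean(A) = (2 + 1 + 8 + 8) / 4 = 19/4 = 4.75
  mean(B) = (4 + 4 + 3 + 7) / 4 = 18/4 = 4.5

Step 2 — sample variances and covariances s[i,j] = (1/(n-1)) · Σ_k (x_{k,i} - mean_i) · (x_{k,j} - mean_j), with n-1 = 3:
  s[A,A] = ((-2.75)·(-2.75) + (-3.75)·(-3.75) + (3.25)·(3.25) + (3.25)·(3.25)) / 3 = 42.75/3 = 14.25
  s[A,B] = ((-2.75)·(-0.5) + (-3.75)·(-0.5) + (3.25)·(-1.5) + (3.25)·(2.5)) / 3 = 6.5/3 = 2.1667
  s[B,B] = ((-0.5)·(-0.5) + (-0.5)·(-0.5) + (-1.5)·(-1.5) + (2.5)·(2.5)) / 3 = 9/3 = 3
  Sample standard deviations s_i = √(s[i,i]):
  s(A) = √(14.25) = 3.7749
  s(B) = √(3) = 1.7321

Step 3 — r_{ij} = s_{ij} / (s_i · s_j):
  r[A,A] = 1 (diagonal).
  r[A,B] = 2.1667 / (3.7749 · 1.7321) = 2.1667 / 6.5383 = 0.3314
  r[B,B] = 1 (diagonal).

R is symmetric with unit diagonal. Assembling:

R = [[1, 0.3314],
 [0.3314, 1]]


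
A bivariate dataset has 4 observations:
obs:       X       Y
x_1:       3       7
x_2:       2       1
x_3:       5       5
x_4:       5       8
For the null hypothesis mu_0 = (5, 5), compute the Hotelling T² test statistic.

Step 1 — sample mean vector:
  mean(X) = (3 + 2 + 5 + 5) / 4 = 15/4 = 3.75
  mean(Y) = (7 + 1 + 5 + 8) / 4 = 21/4 = 5.25
  x̄ = (3.75, 5.25),  deviation x̄ - mu_0 = (3.75, 5.25) - (5, 5) = (-1.25, 0.25).

Step 2 — sample covariance matrix, S[i,j] = (1/(n-1)) · Σ_k (x_{k,i} - mean_i) · (x_{k,j} - mean_j), divisor n-1 = 3:
  S[X,X] = ((-0.75)·(-0.75) + (-1.75)·(-1.75) + (1.25)·(1.25) + (1.25)·(1.25)) / 3 = 6.75/3 = 2.25
  S[X,Y] = ((-0.75)·(1.75) + (-1.75)·(-4.25) + (1.25)·(-0.25) + (1.25)·(2.75)) / 3 = 9.25/3 = 3.0833
  S[Y,Y] = ((1.75)·(1.75) + (-4.25)·(-4.25) + (-0.25)·(-0.25) + (2.75)·(2.75)) / 3 = 28.75/3 = 9.5833
  S = [[2.25, 3.0833],
 [3.0833, 9.5833]].

Step 3 — invert S. det(S) = 2.25·9.5833 - (3.0833)² = 12.0556.
  S^{-1} = (1/det) · [[d, -b], [-b, a]] = [[0.7949, -0.2558],
 [-0.2558, 0.1866]].

Step 4 — quadratic form (x̄ - mu_0)^T · S^{-1} · (x̄ - mu_0):
  S^{-1} · (x̄ - mu_0) = (-1.0576, 0.3664),
  (x̄ - mu_0)^T · [...] = (-1.25)·(-1.0576) + (0.25)·(0.3664) = 1.4136.

Step 5 — scale by n: T² = 4 · 1.4136 = 5.6544.

T² ≈ 5.6544


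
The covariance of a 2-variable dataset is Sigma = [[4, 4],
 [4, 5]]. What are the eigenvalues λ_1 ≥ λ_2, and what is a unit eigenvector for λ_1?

Step 1 — characteristic polynomial of 2×2 Sigma:
  det(Sigma - λI) = λ² - trace · λ + det = 0.
  trace = 4 + 5 = 9, det = 4·5 - (4)² = 4.
Step 2 — discriminant:
  Δ = trace² - 4·det = 81 - 16 = 65.
Step 3 — eigenvalues:
  λ = (trace ± √Δ)/2 = (9 ± 8.0623)/2,
  λ_1 = 8.5311,  λ_2 = 0.4689.

Step 4 — unit eigenvector for λ_1: solve (Sigma - λ_1 I)v = 0. First row:
  (4 - 8.5311)·v_x + (4)·v_y = 0, i.e. (-4.5311)·v_x + (4)·v_y = 0,
  so v ∝ (b, λ_1 - a) = (4, 4.5311) = u.
  ||u|| = √((4)² + (4.5311)²) = √(36.5311) ≈ 6.0441,
  v_1 = u/||u|| ≈ (0.6618, 0.7497) (||v_1|| = 1).

λ_1 = 8.5311,  λ_2 = 0.4689;  v_1 ≈ (0.6618, 0.7497)


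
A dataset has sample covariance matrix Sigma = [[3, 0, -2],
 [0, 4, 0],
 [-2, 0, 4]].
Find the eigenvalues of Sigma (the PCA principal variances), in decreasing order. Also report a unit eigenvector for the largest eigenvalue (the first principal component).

Step 1 — characteristic polynomial p(λ) = det(λI - Sigma) = λ³ - tr·λ² + c_1·λ - det, where tr = trace, c_1 = sum of the principal 2×2 minors, det = det(Sigma):
  tr = 3 + 4 + 4 = 11,
  c_1 = (3·4 - (0)²) + (3·4 - (-2)²) + (4·4 - (0)²) = 12 + 8 + 16 = 36,
  det = 3·(4·4 - (0)²) - (0)·((0)·4 - (0)·(-2)) + (-2)·((0)·(0) - 4·(-2)) = 3·(16) - (0)·(0) + (-2)·(8) = 32.
  So p(λ) = λ³ - 11λ² + 36λ - 32.
Step 2 — look for an integer root (rational root theorem: any rational root is an integer divisor of 32). Testing λ = 4:
  p(4) = 64 - 176 + 144 - 32 = 0  ✓
  Dividing out (λ - 4): p(λ) = (λ - 4)(λ² - 7λ + 8).
Step 3 — remaining eigenvalues from the quadratic λ² - 7λ + 8 = 0:
  Δ = 7² - 4·8 = 49 - 32 = 17,  λ = (7 ± √17)/2 = (7 ± 4.1231)/2 ≈ 5.5616 or 1.4384.
  Sorted: λ_1 = 5.5616,  λ_2 = 4,  λ_3 = 1.4384  (check: sum = 11 = tr ✓).

Step 4 — unit eigenvector for λ_1 ≈ 5.5616: v spans the null space of (Sigma - λ_1 I), whose rows are
  r_1 = (-2.5616, 0, -2),  r_2 = (0, -1.5616, 0),  r_3 = (-2, 0, -1.5616).
  v is orthogonal to every row, so take v ∝ r_1 × r_2 = ((0)·(0) - (-2)·(-1.5616), (-2)·(0) - (-2.5616)·(0), (-2.5616)·(-1.5616) - (0)·(0)) ≈ (-3.1231, 0, 4).
  Rescale (multiply by -1 so the first nonzero entry is positive): u = (3.1231, 0, -4).
  ||u|| = √((3.1231)² + (0)² + (-4)²) = √(25.7538) ≈ 5.0748,  v_1 = u/||u|| ≈ (0.6154, 0, -0.7882) (||v_1|| = 1).

λ_1 = 5.5616,  λ_2 = 4,  λ_3 = 1.4384;  v_1 ≈ (0.6154, 0, -0.7882)


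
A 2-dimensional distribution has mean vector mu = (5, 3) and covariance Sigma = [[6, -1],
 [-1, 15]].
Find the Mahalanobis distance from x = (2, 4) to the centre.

Step 1 — centre the observation: (x - mu) = (-3, 1).

Step 2 — invert Sigma. det(Sigma) = 6·15 - (-1)² = 89.
  Sigma^{-1} = (1/det) · [[d, -b], [-b, a]] = [[0.1685, 0.0112],
 [0.0112, 0.0674]].

Step 3 — form the quadratic (x - mu)^T · Sigma^{-1} · (x - mu):
  Sigma^{-1} · (x - mu) = (-0.4944, 0.0337).
  (x - mu)^T · [Sigma^{-1} · (x - mu)] = (-3)·(-0.4944) + (1)·(0.0337) = 1.5169.

Step 4 — take square root: d = √(1.5169) ≈ 1.2316.

d(x, mu) = √(1.5169) ≈ 1.2316


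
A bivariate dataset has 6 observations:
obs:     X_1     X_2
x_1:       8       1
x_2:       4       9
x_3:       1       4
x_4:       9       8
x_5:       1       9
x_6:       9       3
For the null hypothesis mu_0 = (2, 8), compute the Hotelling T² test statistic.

Step 1 — sample mean vector:
  mean(X_1) = (8 + 4 + 1 + 9 + 1 + 9) / 6 = 32/6 = 5.3333
  mean(X_2) = (1 + 9 + 4 + 8 + 9 + 3) / 6 = 34/6 = 5.6667
  x̄ = (5.3333, 5.6667),  deviation x̄ - mu_0 = (5.3333, 5.6667) - (2, 8) = (3.3333, -2.3333).

Step 2 — sample covariance matrix, S[i,j] = (1/(n-1)) · Σ_k (x_{k,i} - mean_i) · (x_{k,j} - mean_j), divisor n-1 = 5:
  S[X_1,X_1] = ((2.6667)·(2.6667) + (-1.3333)·(-1.3333) + (-4.3333)·(-4.3333) + (3.6667)·(3.6667) + (-4.3333)·(-4.3333) + (3.6667)·(3.6667)) / 5 = 73.3333/5 = 14.6667
  S[X_1,X_2] = ((2.6667)·(-4.6667) + (-1.3333)·(3.3333) + (-4.3333)·(-1.6667) + (3.6667)·(2.3333) + (-4.3333)·(3.3333) + (3.6667)·(-2.6667)) / 5 = -25.3333/5 = -5.0667
  S[X_2,X_2] = ((-4.6667)·(-4.6667) + (3.3333)·(3.3333) + (-1.6667)·(-1.6667) + (2.3333)·(2.3333) + (3.3333)·(3.3333) + (-2.6667)·(-2.6667)) / 5 = 59.3333/5 = 11.8667
  S = [[14.6667, -5.0667],
 [-5.0667, 11.8667]].

Step 3 — invert S. det(S) = 14.6667·11.8667 - (-5.0667)² = 148.3733.
  S^{-1} = (1/det) · [[d, -b], [-b, a]] = [[0.08, 0.0341],
 [0.0341, 0.0988]].

Step 4 — quadratic form (x̄ - mu_0)^T · S^{-1} · (x̄ - mu_0):
  S^{-1} · (x̄ - mu_0) = (0.1869, -0.1168),
  (x̄ - mu_0)^T · [...] = (3.3333)·(0.1869) + (-2.3333)·(-0.1168) = 0.8956.

Step 5 — scale by n: T² = 6 · 0.8956 = 5.3738.

T² ≈ 5.3738


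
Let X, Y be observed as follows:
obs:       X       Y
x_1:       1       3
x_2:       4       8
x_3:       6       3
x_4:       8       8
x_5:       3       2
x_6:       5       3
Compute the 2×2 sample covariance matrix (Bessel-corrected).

Step 1 — column means:
  mean(X) = (1 + 4 + 6 + 8 + 3 + 5) / 6 = 27/6 = 4.5
  mean(Y) = (3 + 8 + 3 + 8 + 2 + 3) / 6 = 27/6 = 4.5

Step 2 — sample covariance S[i,j] = (1/(n-1)) · Σ_k (x_{k,i} - mean_i) · (x_{k,j} - mean_j), with n-1 = 5.
  S[X,X] = ((-3.5)·(-3.5) + (-0.5)·(-0.5) + (1.5)·(1.5) + (3.5)·(3.5) + (-1.5)·(-1.5) + (0.5)·(0.5)) / 5 = 29.5/5 = 5.9
  S[X,Y] = ((-3.5)·(-1.5) + (-0.5)·(3.5) + (1.5)·(-1.5) + (3.5)·(3.5) + (-1.5)·(-2.5) + (0.5)·(-1.5)) / 5 = 16.5/5 = 3.3
  S[Y,Y] = ((-1.5)·(-1.5) + (3.5)·(3.5) + (-1.5)·(-1.5) + (3.5)·(3.5) + (-2.5)·(-2.5) + (-1.5)·(-1.5)) / 5 = 37.5/5 = 7.5

S is symmetric (S[j,i] = S[i,j]). Assembling:

S = [[5.9, 3.3],
 [3.3, 7.5]]


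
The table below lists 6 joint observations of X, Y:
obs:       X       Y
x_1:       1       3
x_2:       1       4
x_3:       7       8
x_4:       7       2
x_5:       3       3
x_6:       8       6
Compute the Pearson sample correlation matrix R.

Step 1 — column means:
  mean(X) = (1 + 1 + 7 + 7 + 3 + 8) / 6 = 27/6 = 4.5
  mean(Y) = (3 + 4 + 8 + 2 + 3 + 6) / 6 = 26/6 = 4.3333

Step 2 — sample variances and covariances s[i,j] = (1/(n-1)) · Σ_k (x_{k,i} - mean_i) · (x_{k,j} - mean_j), with n-1 = 5:
  s[X,X] = ((-3.5)·(-3.5) + (-3.5)·(-3.5) + (2.5)·(2.5) + (2.5)·(2.5) + (-1.5)·(-1.5) + (3.5)·(3.5)) / 5 = 51.5/5 = 10.3
  s[X,Y] = ((-3.5)·(-1.3333) + (-3.5)·(-0.3333) + (2.5)·(3.6667) + (2.5)·(-2.3333) + (-1.5)·(-1.3333) + (3.5)·(1.6667)) / 5 = 17/5 = 3.4
  s[Y,Y] = ((-1.3333)·(-1.3333) + (-0.3333)·(-0.3333) + (3.6667)·(3.6667) + (-2.3333)·(-2.3333) + (-1.3333)·(-1.3333) + (1.6667)·(1.6667)) / 5 = 25.3333/5 = 5.0667
  Sample standard deviations s_i = √(s[i,i]):
  s(X) = √(10.3) = 3.2094
  s(Y) = √(5.0667) = 2.2509

Step 3 — r_{ij} = s_{ij} / (s_i · s_j):
  r[X,X] = 1 (diagonal).
  r[X,Y] = 3.4 / (3.2094 · 2.2509) = 3.4 / 7.224 = 0.4707
  r[Y,Y] = 1 (diagonal).

R is symmetric with unit diagonal. Assembling:

R = [[1, 0.4707],
 [0.4707, 1]]


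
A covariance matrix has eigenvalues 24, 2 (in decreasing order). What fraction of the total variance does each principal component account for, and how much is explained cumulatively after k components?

Step 1 — total variance = trace(Sigma) = Σ λ_i = 24 + 2 = 26.

Step 2 — fraction explained by component i = λ_i / Σ λ:
  PC1: 24/26 = 0.9231
  PC2: 2/26 = 0.0769

Step 3 — cumulative fraction after k components = (λ_1 + ... + λ_k) / Σ λ:
  k = 1: 24/26 = 0.9231
  k = 2: (24 + 2)/26 = 26/26 = 1

Summary (fraction, with percent):

explained: PC1 0.9231 (92.31%), PC2 0.0769 (7.69%);  cumulative: 0.9231, 1


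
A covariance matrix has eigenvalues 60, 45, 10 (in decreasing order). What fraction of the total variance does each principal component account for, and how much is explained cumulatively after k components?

Step 1 — total variance = trace(Sigma) = Σ λ_i = 60 + 45 + 10 = 115.

Step 2 — fraction explained by component i = λ_i / Σ λ:
  PC1: 60/115 = 0.5217
  PC2: 45/115 = 0.3913
  PC3: 10/115 = 0.087

Step 3 — cumulative fraction after k components = (λ_1 + ... + λ_k) / Σ λ:
  k = 1: 60/115 = 0.5217
  k = 2: (60 + 45)/115 = 105/115 = 0.913
  k = 3: (60 + 45 + 10)/115 = 115/115 = 1

Summary (fraction, with percent):

explained: PC1 0.5217 (52.17%), PC2 0.3913 (39.13%), PC3 0.087 (8.7%);  cumulative: 0.5217, 0.913, 1


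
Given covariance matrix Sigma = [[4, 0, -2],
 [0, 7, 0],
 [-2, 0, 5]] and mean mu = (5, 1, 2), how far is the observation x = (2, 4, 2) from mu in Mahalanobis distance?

Step 1 — centre the observation: (x - mu) = (-3, 3, 0).

Step 2 — invert Sigma (cofactor / det for 3×3, or solve directly):
  Sigma^{-1} = [[0.3125, 0, 0.125],
 [0, 0.1429, 0],
 [0.125, 0, 0.25]].

Step 3 — form the quadratic (x - mu)^T · Sigma^{-1} · (x - mu):
  Sigma^{-1} · (x - mu) = (-0.9375, 0.4286, -0.375).
  (x - mu)^T · [Sigma^{-1} · (x - mu)] = (-3)·(-0.9375) + (3)·(0.4286) + (0)·(-0.375) = 4.0982.

Step 4 — take square root: d = √(4.0982) ≈ 2.0244.

d(x, mu) = √(4.0982) ≈ 2.0244


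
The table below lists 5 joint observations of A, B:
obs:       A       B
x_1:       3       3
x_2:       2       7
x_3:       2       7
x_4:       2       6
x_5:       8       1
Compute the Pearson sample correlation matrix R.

Step 1 — column means:
  mean(A) = (3 + 2 + 2 + 2 + 8) / 5 = 17/5 = 3.4
  mean(B) = (3 + 7 + 7 + 6 + 1) / 5 = 24/5 = 4.8

Step 2 — sample variances and covariances s[i,j] = (1/(n-1)) · Σ_k (x_{k,i} - mean_i) · (x_{k,j} - mean_j), with n-1 = 4:
  s[A,A] = ((-0.4)·(-0.4) + (-1.4)·(-1.4) + (-1.4)·(-1.4) + (-1.4)·(-1.4) + (4.6)·(4.6)) / 4 = 27.2/4 = 6.8
  s[A,B] = ((-0.4)·(-1.8) + (-1.4)·(2.2) + (-1.4)·(2.2) + (-1.4)·(1.2) + (4.6)·(-3.8)) / 4 = -24.6/4 = -6.15
  s[B,B] = ((-1.8)·(-1.8) + (2.2)·(2.2) + (2.2)·(2.2) + (1.2)·(1.2) + (-3.8)·(-3.8)) / 4 = 28.8/4 = 7.2
  Sample standard deviations s_i = √(s[i,i]):
  s(A) = √(6.8) = 2.6077
  s(B) = √(7.2) = 2.6833

Step 3 — r_{ij} = s_{ij} / (s_i · s_j):
  r[A,A] = 1 (diagonal).
  r[A,B] = -6.15 / (2.6077 · 2.6833) = -6.15 / 6.9971 = -0.8789
  r[B,B] = 1 (diagonal).

R is symmetric with unit diagonal. Assembling:

R = [[1, -0.8789],
 [-0.8789, 1]]


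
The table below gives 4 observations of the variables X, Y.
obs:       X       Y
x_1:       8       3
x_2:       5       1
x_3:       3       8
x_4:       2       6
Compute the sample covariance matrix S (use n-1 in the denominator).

Step 1 — column means:
  mean(X) = (8 + 5 + 3 + 2) / 4 = 18/4 = 4.5
  mean(Y) = (3 + 1 + 8 + 6) / 4 = 18/4 = 4.5

Step 2 — sample covariance S[i,j] = (1/(n-1)) · Σ_k (x_{k,i} - mean_i) · (x_{k,j} - mean_j), with n-1 = 3.
  S[X,X] = ((3.5)·(3.5) + (0.5)·(0.5) + (-1.5)·(-1.5) + (-2.5)·(-2.5)) / 3 = 21/3 = 7
  S[X,Y] = ((3.5)·(-1.5) + (0.5)·(-3.5) + (-1.5)·(3.5) + (-2.5)·(1.5)) / 3 = -16/3 = -5.3333
  S[Y,Y] = ((-1.5)·(-1.5) + (-3.5)·(-3.5) + (3.5)·(3.5) + (1.5)·(1.5)) / 3 = 29/3 = 9.6667

S is symmetric (S[j,i] = S[i,j]). Assembling:

S = [[7, -5.3333],
 [-5.3333, 9.6667]]


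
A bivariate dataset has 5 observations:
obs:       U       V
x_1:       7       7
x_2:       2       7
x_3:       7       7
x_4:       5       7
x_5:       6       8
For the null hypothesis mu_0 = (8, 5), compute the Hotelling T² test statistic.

Step 1 — sample mean vector:
  mean(U) = (7 + 2 + 7 + 5 + 6) / 5 = 27/5 = 5.4
  mean(V) = (7 + 7 + 7 + 7 + 8) / 5 = 36/5 = 7.2
  x̄ = (5.4, 7.2),  deviation x̄ - mu_0 = (5.4, 7.2) - (8, 5) = (-2.6, 2.2).

Step 2 — sample covariance matrix, S[i,j] = (1/(n-1)) · Σ_k (x_{k,i} - mean_i) · (x_{k,j} - mean_j), divisor n-1 = 4:
  S[U,U] = ((1.6)·(1.6) + (-3.4)·(-3.4) + (1.6)·(1.6) + (-0.4)·(-0.4) + (0.6)·(0.6)) / 4 = 17.2/4 = 4.3
  S[U,V] = ((1.6)·(-0.2) + (-3.4)·(-0.2) + (1.6)·(-0.2) + (-0.4)·(-0.2) + (0.6)·(0.8)) / 4 = 0.6/4 = 0.15
  S[V,V] = ((-0.2)·(-0.2) + (-0.2)·(-0.2) + (-0.2)·(-0.2) + (-0.2)·(-0.2) + (0.8)·(0.8)) / 4 = 0.8/4 = 0.2
  S = [[4.3, 0.15],
 [0.15, 0.2]].

Step 3 — invert S. det(S) = 4.3·0.2 - (0.15)² = 0.8375.
  S^{-1} = (1/det) · [[d, -b], [-b, a]] = [[0.2388, -0.1791],
 [-0.1791, 5.1343]].

Step 4 — quadratic form (x̄ - mu_0)^T · S^{-1} · (x̄ - mu_0):
  S^{-1} · (x̄ - mu_0) = (-1.0149, 11.7612),
  (x̄ - mu_0)^T · [...] = (-2.6)·(-1.0149) + (2.2)·(11.7612) = 28.5134.

Step 5 — scale by n: T² = 5 · 28.5134 = 142.5672.

T² ≈ 142.5672


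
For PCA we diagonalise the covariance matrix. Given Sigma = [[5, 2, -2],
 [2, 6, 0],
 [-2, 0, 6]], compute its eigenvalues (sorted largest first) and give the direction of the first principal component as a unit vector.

Step 1 — characteristic polynomial p(λ) = det(λI - Sigma) = λ³ - tr·λ² + c_1·λ - det, where tr = trace, c_1 = sum of the principal 2×2 minors, det = det(Sigma):
  tr = 5 + 6 + 6 = 17,
  c_1 = (5·6 - (2)²) + (5·6 - (-2)²) + (6·6 - (0)²) = 26 + 26 + 36 = 88,
  det = 5·(6·6 - (0)²) - (2)·((2)·6 - (0)·(-2)) + (-2)·((2)·(0) - 6·(-2)) = 5·(36) - (2)·(12) + (-2)·(12) = 132.
  So p(λ) = λ³ - 17λ² + 88λ - 132.
Step 2 — look for an integer root (rational root theorem: any rational root is an integer divisor of 132). Testing λ = 6:
  p(6) = 216 - 612 + 528 - 132 = 0  ✓
  Dividing out (λ - 6): p(λ) = (λ - 6)(λ² - 11λ + 22).
Step 3 — remaining eigenvalues from the quadratic λ² - 11λ + 22 = 0:
  Δ = 11² - 4·22 = 121 - 88 = 33,  λ = (11 ± √33)/2 = (11 ± 5.7446)/2 ≈ 8.3723 or 2.6277.
  Sorted: λ_1 = 8.3723,  λ_2 = 6,  λ_3 = 2.6277  (check: sum = 17 = tr ✓).

Step 4 — unit eigenvector for λ_1 ≈ 8.3723: v spans the null space of (Sigma - λ_1 I), whose rows are
  r_1 = (-3.3723, 2, -2),  r_2 = (2, -2.3723, 0),  r_3 = (-2, 0, -2.3723).
  v is orthogonal to every row, so take v ∝ r_1 × r_2 = ((2)·(0) - (-2)·(-2.3723), (-2)·(2) - (-3.3723)·(0), (-3.3723)·(-2.3723) - (2)·(2)) ≈ (-4.7446, -4, 4).
  Rescale (multiply by -1 so the first nonzero entry is positive): u = (4.7446, 4, -4).
  ||u|| = √((4.7446)² + (4)² + (-4)²) = √(54.5109) ≈ 7.3831,  v_1 = u/||u|| ≈ (0.6426, 0.5418, -0.5418) (||v_1|| = 1).

λ_1 = 8.3723,  λ_2 = 6,  λ_3 = 2.6277;  v_1 ≈ (0.6426, 0.5418, -0.5418)


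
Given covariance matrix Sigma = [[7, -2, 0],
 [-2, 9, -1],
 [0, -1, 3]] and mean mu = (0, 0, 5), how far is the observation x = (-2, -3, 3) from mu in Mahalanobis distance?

Step 1 — centre the observation: (x - mu) = (-2, -3, -2).

Step 2 — invert Sigma (cofactor / det for 3×3, or solve directly):
  Sigma^{-1} = [[0.1529, 0.0353, 0.0118],
 [0.0353, 0.1235, 0.0412],
 [0.0118, 0.0412, 0.3471]].

Step 3 — form the quadratic (x - mu)^T · Sigma^{-1} · (x - mu):
  Sigma^{-1} · (x - mu) = (-0.4353, -0.5235, -0.8412).
  (x - mu)^T · [Sigma^{-1} · (x - mu)] = (-2)·(-0.4353) + (-3)·(-0.5235) + (-2)·(-0.8412) = 4.1235.

Step 4 — take square root: d = √(4.1235) ≈ 2.0306.

d(x, mu) = √(4.1235) ≈ 2.0306


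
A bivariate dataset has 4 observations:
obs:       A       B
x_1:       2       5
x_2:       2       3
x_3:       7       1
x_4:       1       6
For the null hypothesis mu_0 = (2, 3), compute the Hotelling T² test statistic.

Step 1 — sample mean vector:
  mean(A) = (2 + 2 + 7 + 1) / 4 = 12/4 = 3
  mean(B) = (5 + 3 + 1 + 6) / 4 = 15/4 = 3.75
  x̄ = (3, 3.75),  deviation x̄ - mu_0 = (3, 3.75) - (2, 3) = (1, 0.75).

Step 2 — sample covariance matrix, S[i,j] = (1/(n-1)) · Σ_k (x_{k,i} - mean_i) · (x_{k,j} - mean_j), divisor n-1 = 3:
  S[A,A] = ((-1)·(-1) + (-1)·(-1) + (4)·(4) + (-2)·(-2)) / 3 = 22/3 = 7.3333
  S[A,B] = ((-1)·(1.25) + (-1)·(-0.75) + (4)·(-2.75) + (-2)·(2.25)) / 3 = -16/3 = -5.3333
  S[B,B] = ((1.25)·(1.25) + (-0.75)·(-0.75) + (-2.75)·(-2.75) + (2.25)·(2.25)) / 3 = 14.75/3 = 4.9167
  S = [[7.3333, -5.3333],
 [-5.3333, 4.9167]].

Step 3 — invert S. det(S) = 7.3333·4.9167 - (-5.3333)² = 7.6111.
  S^{-1} = (1/det) · [[d, -b], [-b, a]] = [[0.646, 0.7007],
 [0.7007, 0.9635]].

Step 4 — quadratic form (x̄ - mu_0)^T · S^{-1} · (x̄ - mu_0):
  S^{-1} · (x̄ - mu_0) = (1.1715, 1.4234),
  (x̄ - mu_0)^T · [...] = (1)·(1.1715) + (0.75)·(1.4234) = 2.2391.

Step 5 — scale by n: T² = 4 · 2.2391 = 8.9562.

T² ≈ 8.9562


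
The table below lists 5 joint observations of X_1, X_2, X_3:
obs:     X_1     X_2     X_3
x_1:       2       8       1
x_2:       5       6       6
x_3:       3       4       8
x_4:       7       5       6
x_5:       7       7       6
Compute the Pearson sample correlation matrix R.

Step 1 — column means:
  mean(X_1) = (2 + 5 + 3 + 7 + 7) / 5 = 24/5 = 4.8
  mean(X_2) = (8 + 6 + 4 + 5 + 7) / 5 = 30/5 = 6
  mean(X_3) = (1 + 6 + 8 + 6 + 6) / 5 = 27/5 = 5.4

Step 2 — sample variances and covariances s[i,j] = (1/(n-1)) · Σ_k (x_{k,i} - mean_i) · (x_{k,j} - mean_j), with n-1 = 4:
  s[X_1,X_1] = ((-2.8)·(-2.8) + (0.2)·(0.2) + (-1.8)·(-1.8) + (2.2)·(2.2) + (2.2)·(2.2)) / 4 = 20.8/4 = 5.2
  s[X_1,X_2] = ((-2.8)·(2) + (0.2)·(0) + (-1.8)·(-2) + (2.2)·(-1) + (2.2)·(1)) / 4 = -2/4 = -0.5
  s[X_1,X_3] = ((-2.8)·(-4.4) + (0.2)·(0.6) + (-1.8)·(2.6) + (2.2)·(0.6) + (2.2)·(0.6)) / 4 = 10.4/4 = 2.6
  s[X_2,X_2] = ((2)·(2) + (0)·(0) + (-2)·(-2) + (-1)·(-1) + (1)·(1)) / 4 = 10/4 = 2.5
  s[X_2,X_3] = ((2)·(-4.4) + (0)·(0.6) + (-2)·(2.6) + (-1)·(0.6) + (1)·(0.6)) / 4 = -14/4 = -3.5
  s[X_3,X_3] = ((-4.4)·(-4.4) + (0.6)·(0.6) + (2.6)·(2.6) + (0.6)·(0.6) + (0.6)·(0.6)) / 4 = 27.2/4 = 6.8
  Sample standard deviations s_i = √(s[i,i]):
  s(X_1) = √(5.2) = 2.2804
  s(X_2) = √(2.5) = 1.5811
  s(X_3) = √(6.8) = 2.6077

Step 3 — r_{ij} = s_{ij} / (s_i · s_j):
  r[X_1,X_1] = 1 (diagonal).
  r[X_1,X_2] = -0.5 / (2.2804 · 1.5811) = -0.5 / 3.6056 = -0.1387
  r[X_1,X_3] = 2.6 / (2.2804 · 2.6077) = 2.6 / 5.9464 = 0.4372
  r[X_2,X_2] = 1 (diagonal).
  r[X_2,X_3] = -3.5 / (1.5811 · 2.6077) = -3.5 / 4.1231 = -0.8489
  r[X_3,X_3] = 1 (diagonal).

R is symmetric with unit diagonal. Assembling:

R = [[1, -0.1387, 0.4372],
 [-0.1387, 1, -0.8489],
 [0.4372, -0.8489, 1]]


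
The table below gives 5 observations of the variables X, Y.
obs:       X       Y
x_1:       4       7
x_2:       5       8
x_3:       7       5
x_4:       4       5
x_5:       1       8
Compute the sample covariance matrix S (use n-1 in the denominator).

Step 1 — column means:
  mean(X) = (4 + 5 + 7 + 4 + 1) / 5 = 21/5 = 4.2
  mean(Y) = (7 + 8 + 5 + 5 + 8) / 5 = 33/5 = 6.6

Step 2 — sample covariance S[i,j] = (1/(n-1)) · Σ_k (x_{k,i} - mean_i) · (x_{k,j} - mean_j), with n-1 = 4.
  S[X,X] = ((-0.2)·(-0.2) + (0.8)·(0.8) + (2.8)·(2.8) + (-0.2)·(-0.2) + (-3.2)·(-3.2)) / 4 = 18.8/4 = 4.7
  S[X,Y] = ((-0.2)·(0.4) + (0.8)·(1.4) + (2.8)·(-1.6) + (-0.2)·(-1.6) + (-3.2)·(1.4)) / 4 = -7.6/4 = -1.9
  S[Y,Y] = ((0.4)·(0.4) + (1.4)·(1.4) + (-1.6)·(-1.6) + (-1.6)·(-1.6) + (1.4)·(1.4)) / 4 = 9.2/4 = 2.3

S is symmetric (S[j,i] = S[i,j]). Assembling:

S = [[4.7, -1.9],
 [-1.9, 2.3]]


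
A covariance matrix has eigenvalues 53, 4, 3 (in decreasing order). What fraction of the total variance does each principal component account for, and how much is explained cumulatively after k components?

Step 1 — total variance = trace(Sigma) = Σ λ_i = 53 + 4 + 3 = 60.

Step 2 — fraction explained by component i = λ_i / Σ λ:
  PC1: 53/60 = 0.8833
  PC2: 4/60 = 0.0667
  PC3: 3/60 = 0.05

Step 3 — cumulative fraction after k components = (λ_1 + ... + λ_k) / Σ λ:
  k = 1: 53/60 = 0.8833
  k = 2: (53 + 4)/60 = 57/60 = 0.95
  k = 3: (53 + 4 + 3)/60 = 60/60 = 1

Summary (fraction, with percent):

explained: PC1 0.8833 (88.33%), PC2 0.0667 (6.67%), PC3 0.05 (5%);  cumulative: 0.8833, 0.95, 1


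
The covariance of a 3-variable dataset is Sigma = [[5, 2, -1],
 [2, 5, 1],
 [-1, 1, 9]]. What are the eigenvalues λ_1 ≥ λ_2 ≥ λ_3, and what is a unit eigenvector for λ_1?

Step 1 — characteristic polynomial p(λ) = det(λI - Sigma) = λ³ - tr·λ² + c_1·λ - det, where tr = trace, c_1 = sum of the principal 2×2 minors, det = det(Sigma):
  tr = 5 + 5 + 9 = 19,
  c_1 = (5·5 - (2)²) + (5·9 - (-1)²) + (5·9 - (1)²) = 21 + 44 + 44 = 109,
  det = 5·(5·9 - (1)²) - (2)·((2)·9 - (1)·(-1)) + (-1)·((2)·(1) - 5·(-1)) = 5·(44) - (2)·(19) + (-1)·(7) = 175.
  So p(λ) = λ³ - 19λ² + 109λ - 175.
Step 2 — look for an integer root (rational root theorem: any rational root is an integer divisor of 175). Testing λ = 7:
  p(7) = 343 - 931 + 763 - 175 = 0  ✓
  Dividing out (λ - 7): p(λ) = (λ - 7)(λ² - 12λ + 25).
Step 3 — remaining eigenvalues from the quadratic λ² - 12λ + 25 = 0:
  Δ = 12² - 4·25 = 144 - 100 = 44,  λ = (12 ± √44)/2 = (12 ± 6.6332)/2 ≈ 9.3166 or 2.6834.
  Sorted: λ_1 = 9.3166,  λ_2 = 7,  λ_3 = 2.6834  (check: sum = 19 = tr ✓).

Step 4 — unit eigenvector for λ_1 ≈ 9.3166: v spans the null space of (Sigma - λ_1 I), whose rows are
  r_1 = (-4.3166, 2, -1),  r_2 = (2, -4.3166, 1),  r_3 = (-1, 1, -0.3166).
  v is orthogonal to every row, so take v ∝ r_1 × r_2 = ((2)·(1) - (-1)·(-4.3166), (-1)·(2) - (-4.3166)·(1), (-4.3166)·(-4.3166) - (2)·(2)) ≈ (-2.3166, 2.3166, 14.6332).
  Rescale (multiply by -1 so the first nonzero entry is positive): u = (2.3166, -2.3166, -14.6332).
  ||u|| = √((2.3166)² + (-2.3166)² + (-14.6332)²) = √(224.8655) ≈ 14.9955,  v_1 = u/||u|| ≈ (0.1545, -0.1545, -0.9758) (||v_1|| = 1).

λ_1 = 9.3166,  λ_2 = 7,  λ_3 = 2.6834;  v_1 ≈ (0.1545, -0.1545, -0.9758)


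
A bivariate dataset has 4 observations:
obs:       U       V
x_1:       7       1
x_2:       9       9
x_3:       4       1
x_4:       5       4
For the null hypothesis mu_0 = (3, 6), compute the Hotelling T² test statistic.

Step 1 — sample mean vector:
  mean(U) = (7 + 9 + 4 + 5) / 4 = 25/4 = 6.25
  mean(V) = (1 + 9 + 1 + 4) / 4 = 15/4 = 3.75
  x̄ = (6.25, 3.75),  deviation x̄ - mu_0 = (6.25, 3.75) - (3, 6) = (3.25, -2.25).

Step 2 — sample covariance matrix, S[i,j] = (1/(n-1)) · Σ_k (x_{k,i} - mean_i) · (x_{k,j} - mean_j), divisor n-1 = 3:
  S[U,U] = ((0.75)·(0.75) + (2.75)·(2.75) + (-2.25)·(-2.25) + (-1.25)·(-1.25)) / 3 = 14.75/3 = 4.9167
  S[U,V] = ((0.75)·(-2.75) + (2.75)·(5.25) + (-2.25)·(-2.75) + (-1.25)·(0.25)) / 3 = 18.25/3 = 6.0833
  S[V,V] = ((-2.75)·(-2.75) + (5.25)·(5.25) + (-2.75)·(-2.75) + (0.25)·(0.25)) / 3 = 42.75/3 = 14.25
  S = [[4.9167, 6.0833],
 [6.0833, 14.25]].

Step 3 — invert S. det(S) = 4.9167·14.25 - (6.0833)² = 33.0556.
  S^{-1} = (1/det) · [[d, -b], [-b, a]] = [[0.4311, -0.184],
 [-0.184, 0.1487]].

Step 4 — quadratic form (x̄ - mu_0)^T · S^{-1} · (x̄ - mu_0):
  S^{-1} · (x̄ - mu_0) = (1.8151, -0.9328),
  (x̄ - mu_0)^T · [...] = (3.25)·(1.8151) + (-2.25)·(-0.9328) = 7.9979.

Step 5 — scale by n: T² = 4 · 7.9979 = 31.9916.

T² ≈ 31.9916


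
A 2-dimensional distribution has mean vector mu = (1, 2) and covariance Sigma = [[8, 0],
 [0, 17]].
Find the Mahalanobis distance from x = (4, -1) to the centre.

Step 1 — centre the observation: (x - mu) = (3, -3).

Step 2 — invert Sigma. det(Sigma) = 8·17 - (0)² = 136.
  Sigma^{-1} = (1/det) · [[d, -b], [-b, a]] = [[0.125, 0],
 [0, 0.0588]].

Step 3 — form the quadratic (x - mu)^T · Sigma^{-1} · (x - mu):
  Sigma^{-1} · (x - mu) = (0.375, -0.1765).
  (x - mu)^T · [Sigma^{-1} · (x - mu)] = (3)·(0.375) + (-3)·(-0.1765) = 1.6544.

Step 4 — take square root: d = √(1.6544) ≈ 1.2862.

d(x, mu) = √(1.6544) ≈ 1.2862


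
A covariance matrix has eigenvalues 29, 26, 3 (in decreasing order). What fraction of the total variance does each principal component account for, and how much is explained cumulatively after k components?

Step 1 — total variance = trace(Sigma) = Σ λ_i = 29 + 26 + 3 = 58.

Step 2 — fraction explained by component i = λ_i / Σ λ:
  PC1: 29/58 = 0.5
  PC2: 26/58 = 0.4483
  PC3: 3/58 = 0.0517

Step 3 — cumulative fraction after k components = (λ_1 + ... + λ_k) / Σ λ:
  k = 1: 29/58 = 0.5
  k = 2: (29 + 26)/58 = 55/58 = 0.9483
  k = 3: (29 + 26 + 3)/58 = 58/58 = 1

Summary (fraction, with percent):

explained: PC1 0.5 (50%), PC2 0.4483 (44.83%), PC3 0.0517 (5.17%);  cumulative: 0.5, 0.9483, 1


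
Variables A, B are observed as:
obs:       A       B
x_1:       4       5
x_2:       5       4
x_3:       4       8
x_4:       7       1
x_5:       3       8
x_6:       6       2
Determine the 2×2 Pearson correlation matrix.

Step 1 — column means:
  mean(A) = (4 + 5 + 4 + 7 + 3 + 6) / 6 = 29/6 = 4.8333
  mean(B) = (5 + 4 + 8 + 1 + 8 + 2) / 6 = 28/6 = 4.6667

Step 2 — sample variances and covariances s[i,j] = (1/(n-1)) · Σ_k (x_{k,i} - mean_i) · (x_{k,j} - mean_j), with n-1 = 5:
  s[A,A] = ((-0.8333)·(-0.8333) + (0.1667)·(0.1667) + (-0.8333)·(-0.8333) + (2.1667)·(2.1667) + (-1.8333)·(-1.8333) + (1.1667)·(1.1667)) / 5 = 10.8333/5 = 2.1667
  s[A,B] = ((-0.8333)·(0.3333) + (0.1667)·(-0.6667) + (-0.8333)·(3.3333) + (2.1667)·(-3.6667) + (-1.8333)·(3.3333) + (1.1667)·(-2.6667)) / 5 = -20.3333/5 = -4.0667
  s[B,B] = ((0.3333)·(0.3333) + (-0.6667)·(-0.6667) + (3.3333)·(3.3333) + (-3.6667)·(-3.6667) + (3.3333)·(3.3333) + (-2.6667)·(-2.6667)) / 5 = 43.3333/5 = 8.6667
  Sample standard deviations s_i = √(s[i,i]):
  s(A) = √(2.1667) = 1.472
  s(B) = √(8.6667) = 2.9439

Step 3 — r_{ij} = s_{ij} / (s_i · s_j):
  r[A,A] = 1 (diagonal).
  r[A,B] = -4.0667 / (1.472 · 2.9439) = -4.0667 / 4.3333 = -0.9385
  r[B,B] = 1 (diagonal).

R is symmetric with unit diagonal. Assembling:

R = [[1, -0.9385],
 [-0.9385, 1]]


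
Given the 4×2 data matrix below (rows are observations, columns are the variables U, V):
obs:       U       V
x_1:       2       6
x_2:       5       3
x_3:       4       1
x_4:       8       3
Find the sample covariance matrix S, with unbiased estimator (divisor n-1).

Step 1 — column means:
  mean(U) = (2 + 5 + 4 + 8) / 4 = 19/4 = 4.75
  mean(V) = (6 + 3 + 1 + 3) / 4 = 13/4 = 3.25

Step 2 — sample covariance S[i,j] = (1/(n-1)) · Σ_k (x_{k,i} - mean_i) · (x_{k,j} - mean_j), with n-1 = 3.
  S[U,U] = ((-2.75)·(-2.75) + (0.25)·(0.25) + (-0.75)·(-0.75) + (3.25)·(3.25)) / 3 = 18.75/3 = 6.25
  S[U,V] = ((-2.75)·(2.75) + (0.25)·(-0.25) + (-0.75)·(-2.25) + (3.25)·(-0.25)) / 3 = -6.75/3 = -2.25
  S[V,V] = ((2.75)·(2.75) + (-0.25)·(-0.25) + (-2.25)·(-2.25) + (-0.25)·(-0.25)) / 3 = 12.75/3 = 4.25

S is symmetric (S[j,i] = S[i,j]). Assembling:

S = [[6.25, -2.25],
 [-2.25, 4.25]]


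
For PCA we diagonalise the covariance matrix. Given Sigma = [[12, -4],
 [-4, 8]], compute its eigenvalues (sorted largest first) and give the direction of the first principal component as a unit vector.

Step 1 — characteristic polynomial of 2×2 Sigma:
  det(Sigma - λI) = λ² - trace · λ + det = 0.
  trace = 12 + 8 = 20, det = 12·8 - (-4)² = 80.
Step 2 — discriminant:
  Δ = trace² - 4·det = 400 - 320 = 80.
Step 3 — eigenvalues:
  λ = (trace ± √Δ)/2 = (20 ± 8.9443)/2,
  λ_1 = 14.4721,  λ_2 = 5.5279.

Step 4 — unit eigenvector for λ_1: solve (Sigma - λ_1 I)v = 0. First row:
  (12 - 14.4721)·v_x + (-4)·v_y = 0, i.e. (-2.4721)·v_x + (-4)·v_y = 0,
  so v ∝ (b, λ_1 - a) = (-4, 2.4721); multiply by -1 so the first entry is positive: u = (4, -2.4721).
  ||u|| = √((4)² + (-2.4721)²) = √(22.1115) ≈ 4.7023,
  v_1 = u/||u|| ≈ (0.8507, -0.5257) (||v_1|| = 1).

λ_1 = 14.4721,  λ_2 = 5.5279;  v_1 ≈ (0.8507, -0.5257)


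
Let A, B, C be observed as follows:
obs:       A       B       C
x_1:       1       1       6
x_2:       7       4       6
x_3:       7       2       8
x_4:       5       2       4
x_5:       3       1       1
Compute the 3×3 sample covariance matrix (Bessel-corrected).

Step 1 — column means:
  mean(A) = (1 + 7 + 7 + 5 + 3) / 5 = 23/5 = 4.6
  mean(B) = (1 + 4 + 2 + 2 + 1) / 5 = 10/5 = 2
  mean(C) = (6 + 6 + 8 + 4 + 1) / 5 = 25/5 = 5

Step 2 — sample covariance S[i,j] = (1/(n-1)) · Σ_k (x_{k,i} - mean_i) · (x_{k,j} - mean_j), with n-1 = 4.
  S[A,A] = ((-3.6)·(-3.6) + (2.4)·(2.4) + (2.4)·(2.4) + (0.4)·(0.4) + (-1.6)·(-1.6)) / 4 = 27.2/4 = 6.8
  S[A,B] = ((-3.6)·(-1) + (2.4)·(2) + (2.4)·(0) + (0.4)·(0) + (-1.6)·(-1)) / 4 = 10/4 = 2.5
  S[A,C] = ((-3.6)·(1) + (2.4)·(1) + (2.4)·(3) + (0.4)·(-1) + (-1.6)·(-4)) / 4 = 12/4 = 3
  S[B,B] = ((-1)·(-1) + (2)·(2) + (0)·(0) + (0)·(0) + (-1)·(-1)) / 4 = 6/4 = 1.5
  S[B,C] = ((-1)·(1) + (2)·(1) + (0)·(3) + (0)·(-1) + (-1)·(-4)) / 4 = 5/4 = 1.25
  S[C,C] = ((1)·(1) + (1)·(1) + (3)·(3) + (-1)·(-1) + (-4)·(-4)) / 4 = 28/4 = 7

S is symmetric (S[j,i] = S[i,j]). Assembling:

S = [[6.8, 2.5, 3],
 [2.5, 1.5, 1.25],
 [3, 1.25, 7]]


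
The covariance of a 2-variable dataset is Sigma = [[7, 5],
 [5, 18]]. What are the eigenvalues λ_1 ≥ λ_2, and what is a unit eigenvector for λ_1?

Step 1 — characteristic polynomial of 2×2 Sigma:
  det(Sigma - λI) = λ² - trace · λ + det = 0.
  trace = 7 + 18 = 25, det = 7·18 - (5)² = 101.
Step 2 — discriminant:
  Δ = trace² - 4·det = 625 - 404 = 221.
Step 3 — eigenvalues:
  λ = (trace ± √Δ)/2 = (25 ± 14.8661)/2,
  λ_1 = 19.933,  λ_2 = 5.067.

Step 4 — unit eigenvector for λ_1: solve (Sigma - λ_1 I)v = 0. First row:
  (7 - 19.933)·v_x + (5)·v_y = 0, i.e. (-12.933)·v_x + (5)·v_y = 0,
  so v ∝ (b, λ_1 - a) = (5, 12.933) = u.
  ||u|| = √((5)² + (12.933)²) = √(192.2634) ≈ 13.8659,
  v_1 = u/||u|| ≈ (0.3606, 0.9327) (||v_1|| = 1).

λ_1 = 19.933,  λ_2 = 5.067;  v_1 ≈ (0.3606, 0.9327)


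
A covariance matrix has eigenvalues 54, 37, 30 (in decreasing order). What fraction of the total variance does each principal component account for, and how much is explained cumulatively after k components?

Step 1 — total variance = trace(Sigma) = Σ λ_i = 54 + 37 + 30 = 121.

Step 2 — fraction explained by component i = λ_i / Σ λ:
  PC1: 54/121 = 0.4463
  PC2: 37/121 = 0.3058
  PC3: 30/121 = 0.2479

Step 3 — cumulative fraction after k components = (λ_1 + ... + λ_k) / Σ λ:
  k = 1: 54/121 = 0.4463
  k = 2: (54 + 37)/121 = 91/121 = 0.7521
  k = 3: (54 + 37 + 30)/121 = 121/121 = 1

Summary (fraction, with percent):

explained: PC1 0.4463 (44.63%), PC2 0.3058 (30.58%), PC3 0.2479 (24.79%);  cumulative: 0.4463, 0.7521, 1


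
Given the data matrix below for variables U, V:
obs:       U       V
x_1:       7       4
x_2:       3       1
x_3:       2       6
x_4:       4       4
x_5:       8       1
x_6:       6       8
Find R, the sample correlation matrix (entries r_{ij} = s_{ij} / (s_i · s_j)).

Step 1 — column means:
  mean(U) = (7 + 3 + 2 + 4 + 8 + 6) / 6 = 30/6 = 5
  mean(V) = (4 + 1 + 6 + 4 + 1 + 8) / 6 = 24/6 = 4

Step 2 — sample variances and covariances s[i,j] = (1/(n-1)) · Σ_k (x_{k,i} - mean_i) · (x_{k,j} - mean_j), with n-1 = 5:
  s[U,U] = ((2)·(2) + (-2)·(-2) + (-3)·(-3) + (-1)·(-1) + (3)·(3) + (1)·(1)) / 5 = 28/5 = 5.6
  s[U,V] = ((2)·(0) + (-2)·(-3) + (-3)·(2) + (-1)·(0) + (3)·(-3) + (1)·(4)) / 5 = -5/5 = -1
  s[V,V] = ((0)·(0) + (-3)·(-3) + (2)·(2) + (0)·(0) + (-3)·(-3) + (4)·(4)) / 5 = 38/5 = 7.6
  Sample standard deviations s_i = √(s[i,i]):
  s(U) = √(5.6) = 2.3664
  s(V) = √(7.6) = 2.7568

Step 3 — r_{ij} = s_{ij} / (s_i · s_j):
  r[U,U] = 1 (diagonal).
  r[U,V] = -1 / (2.3664 · 2.7568) = -1 / 6.5238 = -0.1533
  r[V,V] = 1 (diagonal).

R is symmetric with unit diagonal. Assembling:

R = [[1, -0.1533],
 [-0.1533, 1]]


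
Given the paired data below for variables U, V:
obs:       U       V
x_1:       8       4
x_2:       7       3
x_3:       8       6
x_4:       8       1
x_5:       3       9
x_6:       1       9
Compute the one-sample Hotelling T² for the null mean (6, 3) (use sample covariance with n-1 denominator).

Step 1 — sample mean vector:
  mean(U) = (8 + 7 + 8 + 8 + 3 + 1) / 6 = 35/6 = 5.8333
  mean(V) = (4 + 3 + 6 + 1 + 9 + 9) / 6 = 32/6 = 5.3333
  x̄ = (5.8333, 5.3333),  deviation x̄ - mu_0 = (5.8333, 5.3333) - (6, 3) = (-0.1667, 2.3333).

Step 2 — sample covariance matrix, S[i,j] = (1/(n-1)) · Σ_k (x_{k,i} - mean_i) · (x_{k,j} - mean_j), divisor n-1 = 5:
  S[U,U] = ((2.1667)·(2.1667) + (1.1667)·(1.1667) + (2.1667)·(2.1667) + (2.1667)·(2.1667) + (-2.8333)·(-2.8333) + (-4.8333)·(-4.8333)) / 5 = 46.8333/5 = 9.3667
  S[U,V] = ((2.1667)·(-1.3333) + (1.1667)·(-2.3333) + (2.1667)·(0.6667) + (2.1667)·(-4.3333) + (-2.8333)·(3.6667) + (-4.8333)·(3.6667)) / 5 = -41.6667/5 = -8.3333
  S[V,V] = ((-1.3333)·(-1.3333) + (-2.3333)·(-2.3333) + (0.6667)·(0.6667) + (-4.3333)·(-4.3333) + (3.6667)·(3.6667) + (3.6667)·(3.6667)) / 5 = 53.3333/5 = 10.6667
  S = [[9.3667, -8.3333],
 [-8.3333, 10.6667]].

Step 3 — invert S. det(S) = 9.3667·10.6667 - (-8.3333)² = 30.4667.
  S^{-1} = (1/det) · [[d, -b], [-b, a]] = [[0.3501, 0.2735],
 [0.2735, 0.3074]].

Step 4 — quadratic form (x̄ - mu_0)^T · S^{-1} · (x̄ - mu_0):
  S^{-1} · (x̄ - mu_0) = (0.5799, 0.6718),
  (x̄ - mu_0)^T · [...] = (-0.1667)·(0.5799) + (2.3333)·(0.6718) = 1.4708.

Step 5 — scale by n: T² = 6 · 1.4708 = 8.8249.

T² ≈ 8.8249
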